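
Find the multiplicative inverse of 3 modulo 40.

27

gcd(40, 3) = 1.
By Bézout, 3×(-13) + 40×(1) = 1.
So 3×-13 ≡ 1 (mod 40), and -13 mod 40 = 27.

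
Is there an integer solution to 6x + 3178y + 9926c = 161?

no

gcd(3178, 6):
  3178 = 529·6 + 4
  6 = 1·4 + 2
  4 = 2·2
so gcd(3178, 6) = 2.
gcd(2, 9926) = 2.
2 does not divide 161 (remainder 1), so no integer solutions.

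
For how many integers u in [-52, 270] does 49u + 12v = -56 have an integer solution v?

27

gcd(49, 12):
  49 = 4×12 + 1
  12 = 12×1
so gcd(49, 12) = 1.
Back-substitute for Bézout coefficients:
  1 = 49 - 4×12
  ... = 49×(1) + 12×(-4)
Scale by -56: particular solution (-56, 224); reduce u mod 12: (4, -21).
General solution: u = 4 + 12t, v = -21 - 49t for integer t.
-52 ≤ 4 + 12t ≤ 270 gives t ∈ [-4, 22], which is 27 values.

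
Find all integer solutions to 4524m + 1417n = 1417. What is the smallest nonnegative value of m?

gcd(4524, 1417) = 13.
13 divides 1417, so solutions exist.
By Bézout, 4524×(26) + 1417×(-83) = 13.
Scale by 1417/13 = 109: (m₀, n₀) = (2834, -9047).
General solution: m = 2834 + 109t, n = -9047 - 348t for integer t.
m ≥ 0: smallest is 2834 mod 109 = 0 (at t = -26), with n = 1.

0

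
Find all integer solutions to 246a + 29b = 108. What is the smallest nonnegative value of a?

gcd(246, 29):
  246 = 8×29 + 14
  29 = 2×14 + 1
  14 = 14×1
so gcd(246, 29) = 1.
1 divides 108, so solutions exist.
Back-substitute for Bézout coefficients:
  1 = 29 - 2×14
  ... = 246×(-2) + 29×(17)
Scale by 108/1 = 108: (a₀, b₀) = (-216, 1836).
General solution: a = -216 + 29t, b = 1836 - 246t for integer t.
a ≥ 0: smallest is -216 mod 29 = 16 (at t = 8), with b = -132.

16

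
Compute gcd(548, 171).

1

gcd(548, 171):
  548 = 3·171 + 35
  171 = 4·35 + 31
  35 = 1·31 + 4
  31 = 7·4 + 3
  4 = 1·3 + 1
  3 = 3·1
so gcd(548, 171) = 1.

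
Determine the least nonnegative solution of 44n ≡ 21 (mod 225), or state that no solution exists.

gcd(225, 44) = 1.
1 divides 21, so solutions exist.
By Bézout, 44*(-46) + 225*(9) = 1.
So 44*(-46) ≡ 1 (mod 225); multiply by 21: n ≡ -966 (mod 225).
Smallest nonnegative: n = -966 mod 225 = 159.

159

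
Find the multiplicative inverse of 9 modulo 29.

gcd(29, 9):
  29 = 3·9 + 2
  9 = 4·2 + 1
  2 = 2·1
so gcd(29, 9) = 1.
Back-substitute for Bézout coefficients:
  1 = 9 - 4·2
  ... = 9·(13) + 29·(-4)
So 9·13 ≡ 1 (mod 29), and 13 mod 29 = 13.

13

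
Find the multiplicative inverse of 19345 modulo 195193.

178171

gcd(195193, 19345) = 1  (195193 = 10·19345 + 1743, 19345 = 11·1743 + 172, 1743 = 10·172 + 23, 172 = 7·23 + 11, 23 = 2·11 + 1, 11 = 11·1).
Back-substituting, 19345·(-17022) + 195193·(1687) = 1.
So 19345·-17022 ≡ 1 (mod 195193), and -17022 mod 195193 = 178171.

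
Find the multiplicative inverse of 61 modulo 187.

gcd(187, 61):
  187 = 3*61 + 4
  61 = 15*4 + 1
  4 = 4*1
so gcd(187, 61) = 1.
Back-substitute for Bézout coefficients:
  1 = 61 - 15*4
  ... = 61*(46) + 187*(-15)
So 61*46 ≡ 1 (mod 187), and 46 mod 187 = 46.

46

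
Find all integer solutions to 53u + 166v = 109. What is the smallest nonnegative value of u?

gcd(166, 53) = 1  (166 = 3×53 + 7, 53 = 7×7 + 4, 7 = 1×4 + 3, 4 = 1×3 + 1, 3 = 3×1).
1 divides 109, so solutions exist.
Back-substituting, 53×(47) + 166×(-15) = 1.
Scale by 109/1 = 109: (u₀, v₀) = (5123, -1635).
General solution: u = 5123 + 166t, v = -1635 - 53t for integer t.
u ≥ 0: smallest is 5123 mod 166 = 143 (at t = -30), with v = -45.

143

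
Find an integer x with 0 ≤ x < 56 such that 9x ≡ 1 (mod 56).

25

gcd(56, 9) = 1.
By Bézout, 9·(25) + 56·(-4) = 1.
So 9·25 ≡ 1 (mod 56), and 25 mod 56 = 25.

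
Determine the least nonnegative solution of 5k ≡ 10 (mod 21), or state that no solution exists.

2

gcd(21, 5) = 1  (21 = 4*5 + 1, 5 = 5*1).
1 divides 10, so solutions exist.
Back-substituting, 5*(-4) + 21*(1) = 1.
So 5*(-4) ≡ 1 (mod 21); multiply by 10: k ≡ -40 (mod 21).
Smallest nonnegative: k = -40 mod 21 = 2.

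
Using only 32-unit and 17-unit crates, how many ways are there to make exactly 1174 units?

2

Need nonnegative integers with 32j + 17k = 1174.
gcd(32, 17) = 1, and 32·(8) + 17·(-15) = 1.
So (j₀, k₀) = (9392, -17610); general j = 9392 + 17t, k = -17610 - 32t.
j ≥ 0 ⇒ t ≥ -552; k ≥ 0 ⇒ t ≤ -551. That's 2 values of t.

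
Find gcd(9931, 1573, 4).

1

gcd(9931, 1573) = 1.
gcd(1, 4) = 1.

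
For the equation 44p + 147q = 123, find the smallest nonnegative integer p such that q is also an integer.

93

gcd(147, 44):
  147 = 3*44 + 15
  44 = 2*15 + 14
  15 = 1*14 + 1
  14 = 14*1
so gcd(147, 44) = 1.
1 divides 123, so solutions exist.
Back-substitute for Bézout coefficients:
  1 = 15 - 1*14
  ... = 44*(-10) + 147*(3)
Scale by 123/1 = 123: (p₀, q₀) = (-1230, 369).
General solution: p = -1230 + 147t, q = 369 - 44t for integer t.
p ≥ 0: smallest is -1230 mod 147 = 93 (at t = 9), with q = -27.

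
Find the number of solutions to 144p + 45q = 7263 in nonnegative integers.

gcd(144, 45) = 9.
By Bézout, 144×(1) + 45×(-3) = 9.
One solution: (2, 155).
General: p = 2 + 5t, q = 155 - 16t.
p ≥ 0 ⇒ t ≥ 0; q ≥ 0 ⇒ t ≤ 9. So t ∈ [0, 9]: 10 solutions.

10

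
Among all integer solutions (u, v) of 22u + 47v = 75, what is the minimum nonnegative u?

44

gcd(47, 22) = 1  (47 = 2*22 + 3, 22 = 7*3 + 1, 3 = 3*1).
1 divides 75, so solutions exist.
Back-substituting, 22*(15) + 47*(-7) = 1.
Scale by 75/1 = 75: (u₀, v₀) = (1125, -525).
General solution: u = 1125 + 47t, v = -525 - 22t for integer t.
u ≥ 0: smallest is 1125 mod 47 = 44 (at t = -23), with v = -19.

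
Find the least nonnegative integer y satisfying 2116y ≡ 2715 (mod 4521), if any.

gcd(4521, 2116) = 1.
1 divides 2715, so solutions exist.
By Bézout, 2116*(-1361) + 4521*(637) = 1.
So 2116*(-1361) ≡ 1 (mod 4521); multiply by 2715: y ≡ -3695115 (mod 4521).
Smallest nonnegative: y = -3695115 mod 4521 = 3063.

3063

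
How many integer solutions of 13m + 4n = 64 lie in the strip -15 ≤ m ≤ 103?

29

gcd(13, 4):
  13 = 3·4 + 1
  4 = 4·1
so gcd(13, 4) = 1.
Back-substitute for Bézout coefficients:
  1 = 13 - 3·4
  ... = 13·(1) + 4·(-3)
Scale by 64: particular solution (64, -192); reduce m mod 4: (0, 16).
General solution: m = 0 + 4t, n = 16 - 13t for integer t.
-15 ≤ 0 + 4t ≤ 103 gives t ∈ [-3, 25], which is 29 values.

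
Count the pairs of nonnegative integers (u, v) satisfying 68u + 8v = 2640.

gcd(68, 8) = 4  (68 = 8×8 + 4, 8 = 2×4).
Back-substituting, 68×(1) + 8×(-8) = 4.
Scale by 660: one solution is (660, -5280). Reduce u mod 2: (0, 330).
General: u = 0 + 2t, v = 330 - 17t.
u ≥ 0 ⇒ t ≥ 0; v ≥ 0 ⇒ t ≤ 19. So t ∈ [0, 19]: 20 solutions.

20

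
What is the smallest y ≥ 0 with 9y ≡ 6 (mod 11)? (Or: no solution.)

gcd(11, 9) = 1.
1 divides 6, so solutions exist.
By Bézout, 9*(5) + 11*(-4) = 1.
So 9*(5) ≡ 1 (mod 11); multiply by 6: y ≡ 30 (mod 11).
Smallest nonnegative: y = 30 mod 11 = 8.

8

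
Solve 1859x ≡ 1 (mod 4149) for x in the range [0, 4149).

gcd(4149, 1859) = 1.
By Bézout, 1859×(-799) + 4149×(358) = 1.
So 1859×-799 ≡ 1 (mod 4149), and -799 mod 4149 = 3350.

3350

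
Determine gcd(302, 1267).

1

gcd(1267, 302) = 1  (1267 = 4×302 + 59, 302 = 5×59 + 7, 59 = 8×7 + 3, 7 = 2×3 + 1, 3 = 3×1).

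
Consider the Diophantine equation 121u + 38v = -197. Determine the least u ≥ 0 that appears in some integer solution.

gcd(121, 38):
  121 = 3×38 + 7
  38 = 5×7 + 3
  7 = 2×3 + 1
  3 = 3×1
so gcd(121, 38) = 1.
1 divides -197, so solutions exist.
Back-substitute for Bézout coefficients:
  1 = 7 - 2×3
  ... = 121×(11) + 38×(-35)
Scale by -197/1 = -197: (u₀, v₀) = (-2167, 6895).
General solution: u = -2167 + 38t, v = 6895 - 121t for integer t.
u ≥ 0: smallest is -2167 mod 38 = 37 (at t = 58), with v = -123.

37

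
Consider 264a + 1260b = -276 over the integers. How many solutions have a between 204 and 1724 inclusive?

gcd(1260, 264):
  1260 = 4·264 + 204
  264 = 1·204 + 60
  204 = 3·60 + 24
  60 = 2·24 + 12
  24 = 2·12
so gcd(1260, 264) = 12.
Back-substitute for Bézout coefficients:
  12 = 60 - 2·24
  ... = 264·(43) + 1260·(-9)
Scale by -23: particular solution (-989, 207); reduce a mod 105: (61, -13).
General solution: a = 61 + 105t, b = -13 - 22t for integer t.
204 ≤ 61 + 105t ≤ 1724 gives t ∈ [2, 15], which is 14 values.

14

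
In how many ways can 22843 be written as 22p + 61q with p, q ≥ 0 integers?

17

gcd(61, 22) = 1.
By Bézout, 22*(25) + 61*(-9) = 1.
One solution: (54, 355).
General: p = 54 + 61t, q = 355 - 22t.
p ≥ 0 ⇒ t ≥ 0; q ≥ 0 ⇒ t ≤ 16. So t ∈ [0, 16]: 17 solutions.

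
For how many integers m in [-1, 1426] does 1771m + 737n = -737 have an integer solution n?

gcd(1771, 737):
  1771 = 2×737 + 297
  737 = 2×297 + 143
  297 = 2×143 + 11
  143 = 13×11
so gcd(1771, 737) = 11.
Back-substitute for Bézout coefficients:
  11 = 297 - 2×143
  ... = 1771×(5) + 737×(-12)
Scale by -67: particular solution (-335, 804); reduce m mod 67: (0, -1).
General solution: m = 0 + 67t, n = -1 - 161t for integer t.
-1 ≤ 0 + 67t ≤ 1426 gives t ∈ [0, 21], which is 22 values.

22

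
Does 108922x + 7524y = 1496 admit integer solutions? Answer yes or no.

gcd(108922, 7524):
  108922 = 14·7524 + 3586
  7524 = 2·3586 + 352
  3586 = 10·352 + 66
  352 = 5·66 + 22
  66 = 3·22
so gcd(108922, 7524) = 22.
22 divides 1496, so integer solutions exist.

yes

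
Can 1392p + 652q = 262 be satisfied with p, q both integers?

gcd(1392, 652) = 4  (1392 = 2·652 + 88, 652 = 7·88 + 36, 88 = 2·36 + 16, 36 = 2·16 + 4, 16 = 4·4).
4 does not divide 262 (remainder 2), so no integer solutions.

no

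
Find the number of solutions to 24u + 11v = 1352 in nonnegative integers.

5

gcd(24, 11) = 1.
By Bézout, 24·(-5) + 11·(11) = 1.
One solution: (5, 112).
General: u = 5 + 11t, v = 112 - 24t.
u ≥ 0 ⇒ t ≥ 0; v ≥ 0 ⇒ t ≤ 4. So t ∈ [0, 4]: 5 solutions.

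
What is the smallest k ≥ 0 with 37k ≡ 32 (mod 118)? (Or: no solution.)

gcd(118, 37):
  118 = 3·37 + 7
  37 = 5·7 + 2
  7 = 3·2 + 1
  2 = 2·1
so gcd(118, 37) = 1.
1 divides 32, so solutions exist.
Back-substitute for Bézout coefficients:
  1 = 7 - 3·2
  ... = 37·(-51) + 118·(16)
So 37·(-51) ≡ 1 (mod 118); multiply by 32: k ≡ -1632 (mod 118).
Smallest nonnegative: k = -1632 mod 118 = 20.

20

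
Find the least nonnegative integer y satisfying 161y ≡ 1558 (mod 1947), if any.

1739

gcd(1947, 161) = 1  (1947 = 12·161 + 15, 161 = 10·15 + 11, 15 = 1·11 + 4, 11 = 2·4 + 3, 4 = 1·3 + 1, 3 = 3·1).
1 divides 1558, so solutions exist.
Back-substituting, 161·(-520) + 1947·(43) = 1.
So 161·(-520) ≡ 1 (mod 1947); multiply by 1558: y ≡ -810160 (mod 1947).
Smallest nonnegative: y = -810160 mod 1947 = 1739.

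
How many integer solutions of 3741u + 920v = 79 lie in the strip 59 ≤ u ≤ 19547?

21

gcd(3741, 920):
  3741 = 4*920 + 61
  920 = 15*61 + 5
  61 = 12*5 + 1
  5 = 5*1
so gcd(3741, 920) = 1.
Back-substitute for Bézout coefficients:
  1 = 61 - 12*5
  ... = 3741*(181) + 920*(-736)
Scale by 79: particular solution (14299, -58144); reduce u mod 920: (499, -2029).
General solution: u = 499 + 920t, v = -2029 - 3741t for integer t.
59 ≤ 499 + 920t ≤ 19547 gives t ∈ [0, 20], which is 21 values.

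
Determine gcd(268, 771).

gcd(771, 268) = 1  (771 = 2*268 + 235, 268 = 1*235 + 33, 235 = 7*33 + 4, 33 = 8*4 + 1, 4 = 4*1).

1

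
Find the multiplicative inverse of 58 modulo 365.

gcd(365, 58) = 1  (365 = 6*58 + 17, 58 = 3*17 + 7, 17 = 2*7 + 3, 7 = 2*3 + 1, 3 = 3*1).
Back-substituting, 58*(107) + 365*(-17) = 1.
So 58*107 ≡ 1 (mod 365), and 107 mod 365 = 107.

107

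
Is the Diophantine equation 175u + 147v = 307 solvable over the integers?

gcd(175, 147) = 7  (175 = 1×147 + 28, 147 = 5×28 + 7, 28 = 4×7).
7 does not divide 307 (remainder 6), so no integer solutions.

no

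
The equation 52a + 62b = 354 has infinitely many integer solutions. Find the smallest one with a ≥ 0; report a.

8

gcd(62, 52) = 2  (62 = 1×52 + 10, 52 = 5×10 + 2, 10 = 5×2).
2 divides 354, so solutions exist.
Back-substituting, 52×(6) + 62×(-5) = 2.
Scale by 354/2 = 177: (a₀, b₀) = (1062, -885).
General solution: a = 1062 + 31t, b = -885 - 26t for integer t.
a ≥ 0: smallest is 1062 mod 31 = 8 (at t = -34), with b = -1.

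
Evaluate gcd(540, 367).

gcd(540, 367):
  540 = 1·367 + 173
  367 = 2·173 + 21
  173 = 8·21 + 5
  21 = 4·5 + 1
  5 = 5·1
so gcd(540, 367) = 1.

1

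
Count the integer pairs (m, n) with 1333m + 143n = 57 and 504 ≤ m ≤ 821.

2

gcd(1333, 143):
  1333 = 9*143 + 46
  143 = 3*46 + 5
  46 = 9*5 + 1
  5 = 5*1
so gcd(1333, 143) = 1.
Back-substitute for Bézout coefficients:
  1 = 46 - 9*5
  ... = 1333*(28) + 143*(-261)
Scale by 57: particular solution (1596, -14877); reduce m mod 143: (23, -214).
General solution: m = 23 + 143t, n = -214 - 1333t for integer t.
504 ≤ 23 + 143t ≤ 821 gives t ∈ [4, 5], which is 2 values.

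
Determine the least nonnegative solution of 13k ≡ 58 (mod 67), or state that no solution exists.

gcd(67, 13):
  67 = 5×13 + 2
  13 = 6×2 + 1
  2 = 2×1
so gcd(67, 13) = 1.
1 divides 58, so solutions exist.
Back-substitute for Bézout coefficients:
  1 = 13 - 6×2
  ... = 13×(31) + 67×(-6)
So 13×(31) ≡ 1 (mod 67); multiply by 58: k ≡ 1798 (mod 67).
Smallest nonnegative: k = 1798 mod 67 = 56.

56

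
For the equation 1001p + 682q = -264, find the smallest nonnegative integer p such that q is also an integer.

gcd(1001, 682) = 11  (1001 = 1×682 + 319, 682 = 2×319 + 44, 319 = 7×44 + 11, 44 = 4×11).
11 divides -264, so solutions exist.
Back-substituting, 1001×(15) + 682×(-22) = 11.
Scale by -264/11 = -24: (p₀, q₀) = (-360, 528).
General solution: p = -360 + 62t, q = 528 - 91t for integer t.
p ≥ 0: smallest is -360 mod 62 = 12 (at t = 6), with q = -18.

12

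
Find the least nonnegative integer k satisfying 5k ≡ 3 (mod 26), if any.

gcd(26, 5) = 1.
1 divides 3, so solutions exist.
By Bézout, 5×(-5) + 26×(1) = 1.
So 5×(-5) ≡ 1 (mod 26); multiply by 3: k ≡ -15 (mod 26).
Smallest nonnegative: k = -15 mod 26 = 11.

11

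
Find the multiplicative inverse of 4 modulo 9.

7

gcd(9, 4):
  9 = 2·4 + 1
  4 = 4·1
so gcd(9, 4) = 1.
Back-substitute for Bézout coefficients:
  1 = 9 - 2·4
  ... = 4·(-2) + 9·(1)
So 4·-2 ≡ 1 (mod 9), and -2 mod 9 = 7.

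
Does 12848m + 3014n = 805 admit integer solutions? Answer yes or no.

gcd(12848, 3014) = 22  (12848 = 4×3014 + 792, 3014 = 3×792 + 638, 792 = 1×638 + 154, 638 = 4×154 + 22, 154 = 7×22).
22 does not divide 805 (remainder 13), so no integer solutions.

no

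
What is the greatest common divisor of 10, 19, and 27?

1

gcd(19, 10) = 1  (19 = 1*10 + 9, 10 = 1*9 + 1, 9 = 9*1).
gcd(1, 27) = 1.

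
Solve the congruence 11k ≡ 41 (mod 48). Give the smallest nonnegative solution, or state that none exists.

gcd(48, 11) = 1  (48 = 4×11 + 4, 11 = 2×4 + 3, 4 = 1×3 + 1, 3 = 3×1).
1 divides 41, so solutions exist.
Back-substituting, 11×(-13) + 48×(3) = 1.
So 11×(-13) ≡ 1 (mod 48); multiply by 41: k ≡ -533 (mod 48).
Smallest nonnegative: k = -533 mod 48 = 43.

43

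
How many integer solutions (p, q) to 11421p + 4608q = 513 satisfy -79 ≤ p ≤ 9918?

gcd(11421, 4608):
  11421 = 2·4608 + 2205
  4608 = 2·2205 + 198
  2205 = 11·198 + 27
  198 = 7·27 + 9
  27 = 3·9
so gcd(11421, 4608) = 9.
Back-substitute for Bézout coefficients:
  9 = 198 - 7·27
  ... = 11421·(-163) + 4608·(404)
Scale by 57: particular solution (-9291, 23028); reduce p mod 512: (437, -1083).
General solution: p = 437 + 512t, q = -1083 - 1269t for integer t.
-79 ≤ 437 + 512t ≤ 9918 gives t ∈ [-1, 18], which is 20 values.

20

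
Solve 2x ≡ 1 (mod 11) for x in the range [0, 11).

6

gcd(11, 2):
  11 = 5·2 + 1
  2 = 2·1
so gcd(11, 2) = 1.
Back-substitute for Bézout coefficients:
  1 = 11 - 5·2
  ... = 2·(-5) + 11·(1)
So 2·-5 ≡ 1 (mod 11), and -5 mod 11 = 6.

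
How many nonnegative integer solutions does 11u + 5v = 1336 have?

25

gcd(11, 5) = 1  (11 = 2×5 + 1, 5 = 5×1).
Back-substituting, 11×(1) + 5×(-2) = 1.
Scale by 1336: one solution is (1336, -2672). Reduce u mod 5: (1, 265).
General: u = 1 + 5t, v = 265 - 11t.
u ≥ 0 ⇒ t ≥ 0; v ≥ 0 ⇒ t ≤ 24. So t ∈ [0, 24]: 25 solutions.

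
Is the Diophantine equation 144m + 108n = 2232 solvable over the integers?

gcd(144, 108) = 36  (144 = 1*108 + 36, 108 = 3*36).
36 divides 2232, so integer solutions exist.

yes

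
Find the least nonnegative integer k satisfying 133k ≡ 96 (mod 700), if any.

no solution

gcd(700, 133) = 7  (700 = 5·133 + 35, 133 = 3·35 + 28, 35 = 1·28 + 7, 28 = 4·7).
7 does not divide 96, so the congruence has no solution.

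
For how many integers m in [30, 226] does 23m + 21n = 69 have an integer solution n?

gcd(23, 21):
  23 = 1*21 + 2
  21 = 10*2 + 1
  2 = 2*1
so gcd(23, 21) = 1.
Back-substitute for Bézout coefficients:
  1 = 21 - 10*2
  ... = 23*(-10) + 21*(11)
Scale by 69: particular solution (-690, 759); reduce m mod 21: (3, 0).
General solution: m = 3 + 21t, n = 0 - 23t for integer t.
30 ≤ 3 + 21t ≤ 226 gives t ∈ [2, 10], which is 9 values.

9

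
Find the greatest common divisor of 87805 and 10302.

gcd(87805, 10302):
  87805 = 8·10302 + 5389
  10302 = 1·5389 + 4913
  5389 = 1·4913 + 476
  4913 = 10·476 + 153
  476 = 3·153 + 17
  153 = 9·17
so gcd(87805, 10302) = 17.

17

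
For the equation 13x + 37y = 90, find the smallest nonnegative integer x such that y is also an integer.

gcd(37, 13) = 1.
1 divides 90, so solutions exist.
By Bézout, 13×(-17) + 37×(6) = 1.
Scale by 90/1 = 90: (x₀, y₀) = (-1530, 540).
General solution: x = -1530 + 37t, y = 540 - 13t for integer t.
x ≥ 0: smallest is -1530 mod 37 = 24 (at t = 42), with y = -6.

24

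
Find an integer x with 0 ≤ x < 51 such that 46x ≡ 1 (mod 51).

10

gcd(51, 46):
  51 = 1×46 + 5
  46 = 9×5 + 1
  5 = 5×1
so gcd(51, 46) = 1.
Back-substitute for Bézout coefficients:
  1 = 46 - 9×5
  ... = 46×(10) + 51×(-9)
So 46×10 ≡ 1 (mod 51), and 10 mod 51 = 10.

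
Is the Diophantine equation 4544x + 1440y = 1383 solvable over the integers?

no

gcd(4544, 1440) = 32  (4544 = 3*1440 + 224, 1440 = 6*224 + 96, 224 = 2*96 + 32, 96 = 3*32).
32 does not divide 1383 (remainder 7), so no integer solutions.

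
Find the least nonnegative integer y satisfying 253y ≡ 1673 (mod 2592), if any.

gcd(2592, 253) = 1.
1 divides 1673, so solutions exist.
By Bézout, 253*(1045) + 2592*(-102) = 1.
So 253*(1045) ≡ 1 (mod 2592); multiply by 1673: y ≡ 1748285 (mod 2592).
Smallest nonnegative: y = 1748285 mod 2592 = 1277.

1277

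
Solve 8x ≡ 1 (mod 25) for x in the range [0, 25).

22

gcd(25, 8) = 1.
By Bézout, 8*(-3) + 25*(1) = 1.
So 8*-3 ≡ 1 (mod 25), and -3 mod 25 = 22.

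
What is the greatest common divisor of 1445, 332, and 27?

gcd(1445, 332) = 1.
gcd(1, 27) = 1.

1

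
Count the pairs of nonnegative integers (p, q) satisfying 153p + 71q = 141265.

gcd(153, 71):
  153 = 2·71 + 11
  71 = 6·11 + 5
  11 = 2·5 + 1
  5 = 5·1
so gcd(153, 71) = 1.
Back-substitute for Bézout coefficients:
  1 = 11 - 2·5
  ... = 153·(13) + 71·(-28)
Scale by 141265: one solution is (1836445, -3955420). Reduce p mod 71: (30, 1925).
General: p = 30 + 71t, q = 1925 - 153t.
p ≥ 0 ⇒ t ≥ 0; q ≥ 0 ⇒ t ≤ 12. So t ∈ [0, 12]: 13 solutions.

13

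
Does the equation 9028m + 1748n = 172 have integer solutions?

gcd(9028, 1748):
  9028 = 5*1748 + 288
  1748 = 6*288 + 20
  288 = 14*20 + 8
  20 = 2*8 + 4
  8 = 2*4
so gcd(9028, 1748) = 4.
4 divides 172, so integer solutions exist.

yes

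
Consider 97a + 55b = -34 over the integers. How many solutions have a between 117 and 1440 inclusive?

gcd(97, 55) = 1.
By Bézout, 97×(-17) + 55×(30) = 1.
Particular solution: (28, -50).
General solution: a = 28 + 55t, b = -50 - 97t for integer t.
117 ≤ 28 + 55t ≤ 1440 gives t ∈ [2, 25], which is 24 values.

24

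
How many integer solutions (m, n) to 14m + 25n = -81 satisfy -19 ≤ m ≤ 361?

15

gcd(25, 14):
  25 = 1×14 + 11
  14 = 1×11 + 3
  11 = 3×3 + 2
  3 = 1×2 + 1
  2 = 2×1
so gcd(25, 14) = 1.
Back-substitute for Bézout coefficients:
  1 = 3 - 1×2
  ... = 14×(9) + 25×(-5)
Scale by -81: particular solution (-729, 405); reduce m mod 25: (21, -15).
General solution: m = 21 + 25t, n = -15 - 14t for integer t.
-19 ≤ 21 + 25t ≤ 361 gives t ∈ [-1, 13], which is 15 values.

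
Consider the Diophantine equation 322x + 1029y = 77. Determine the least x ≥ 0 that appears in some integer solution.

29

gcd(1029, 322) = 7.
7 divides 77, so solutions exist.
By Bézout, 322×(16) + 1029×(-5) = 7.
Scale by 77/7 = 11: (x₀, y₀) = (176, -55).
General solution: x = 176 + 147t, y = -55 - 46t for integer t.
x ≥ 0: smallest is 176 mod 147 = 29 (at t = -1), with y = -9.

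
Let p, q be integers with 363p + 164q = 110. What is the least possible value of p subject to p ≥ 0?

50

gcd(363, 164) = 1.
1 divides 110, so solutions exist.
By Bézout, 363·(75) + 164·(-166) = 1.
Scale by 110/1 = 110: (p₀, q₀) = (8250, -18260).
General solution: p = 8250 + 164t, q = -18260 - 363t for integer t.
p ≥ 0: smallest is 8250 mod 164 = 50 (at t = -50), with q = -110.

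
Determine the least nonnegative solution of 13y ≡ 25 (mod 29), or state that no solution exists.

gcd(29, 13):
  29 = 2*13 + 3
  13 = 4*3 + 1
  3 = 3*1
so gcd(29, 13) = 1.
1 divides 25, so solutions exist.
Back-substitute for Bézout coefficients:
  1 = 13 - 4*3
  ... = 13*(9) + 29*(-4)
So 13*(9) ≡ 1 (mod 29); multiply by 25: y ≡ 225 (mod 29).
Smallest nonnegative: y = 225 mod 29 = 22.

22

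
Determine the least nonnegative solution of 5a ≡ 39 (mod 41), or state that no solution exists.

gcd(41, 5) = 1  (41 = 8×5 + 1, 5 = 5×1).
1 divides 39, so solutions exist.
Back-substituting, 5×(-8) + 41×(1) = 1.
So 5×(-8) ≡ 1 (mod 41); multiply by 39: a ≡ -312 (mod 41).
Smallest nonnegative: a = -312 mod 41 = 16.

16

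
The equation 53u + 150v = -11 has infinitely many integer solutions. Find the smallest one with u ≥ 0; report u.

113

gcd(150, 53):
  150 = 2*53 + 44
  53 = 1*44 + 9
  44 = 4*9 + 8
  9 = 1*8 + 1
  8 = 8*1
so gcd(150, 53) = 1.
1 divides -11, so solutions exist.
Back-substitute for Bézout coefficients:
  1 = 9 - 1*8
  ... = 53*(17) + 150*(-6)
Scale by -11/1 = -11: (u₀, v₀) = (-187, 66).
General solution: u = -187 + 150t, v = 66 - 53t for integer t.
u ≥ 0: smallest is -187 mod 150 = 113 (at t = 2), with v = -40.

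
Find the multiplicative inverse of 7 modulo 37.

gcd(37, 7) = 1.
By Bézout, 7·(16) + 37·(-3) = 1.
So 7·16 ≡ 1 (mod 37), and 16 mod 37 = 16.

16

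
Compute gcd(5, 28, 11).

1

gcd(28, 5) = 1  (28 = 5·5 + 3, 5 = 1·3 + 2, 3 = 1·2 + 1, 2 = 2·1).
gcd(1, 11) = 1.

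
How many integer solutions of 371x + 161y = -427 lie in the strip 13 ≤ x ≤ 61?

2

gcd(371, 161) = 7.
By Bézout, 371·(10) + 161·(-23) = 7.
Particular solution: (11, -28).
General solution: x = 11 + 23t, y = -28 - 53t for integer t.
13 ≤ 11 + 23t ≤ 61 gives t ∈ [1, 2], which is 2 values.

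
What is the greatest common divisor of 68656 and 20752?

16

gcd(68656, 20752):
  68656 = 3*20752 + 6400
  20752 = 3*6400 + 1552
  6400 = 4*1552 + 192
  1552 = 8*192 + 16
  192 = 12*16
so gcd(68656, 20752) = 16.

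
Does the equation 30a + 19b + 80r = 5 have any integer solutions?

gcd(30, 19) = 1  (30 = 1*19 + 11, 19 = 1*11 + 8, 11 = 1*8 + 3, 8 = 2*3 + 2, 3 = 1*2 + 1, 2 = 2*1).
gcd(1, 80) = 1.
1 divides 5, so integer solutions exist.

yes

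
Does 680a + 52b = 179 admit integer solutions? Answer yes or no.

no

gcd(680, 52):
  680 = 13·52 + 4
  52 = 13·4
so gcd(680, 52) = 4.
4 does not divide 179 (remainder 3), so no integer solutions.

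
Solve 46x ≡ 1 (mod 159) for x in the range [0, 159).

121

gcd(159, 46) = 1  (159 = 3×46 + 21, 46 = 2×21 + 4, 21 = 5×4 + 1, 4 = 4×1).
Back-substituting, 46×(-38) + 159×(11) = 1.
So 46×-38 ≡ 1 (mod 159), and -38 mod 159 = 121.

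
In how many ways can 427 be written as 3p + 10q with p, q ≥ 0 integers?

gcd(10, 3) = 1.
By Bézout, 3·(-3) + 10·(1) = 1.
One solution: (9, 40).
General: p = 9 + 10t, q = 40 - 3t.
p ≥ 0 ⇒ t ≥ 0; q ≥ 0 ⇒ t ≤ 13. So t ∈ [0, 13]: 14 solutions.

14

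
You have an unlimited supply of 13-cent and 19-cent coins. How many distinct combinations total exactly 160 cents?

Need nonnegative integers with 13j + 19k = 160.
gcd(13, 19) = 1, and 13·(3) + 19·(-2) = 1.
So (j₀, k₀) = (480, -320); general j = 480 + 19t, k = -320 - 13t.
j ≥ 0 ⇒ t ≥ -25; k ≥ 0 ⇒ t ≤ -25. That's 1 value of t.

1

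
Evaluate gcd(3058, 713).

gcd(3058, 713):
  3058 = 4·713 + 206
  713 = 3·206 + 95
  206 = 2·95 + 16
  95 = 5·16 + 15
  16 = 1·15 + 1
  15 = 15·1
so gcd(3058, 713) = 1.

1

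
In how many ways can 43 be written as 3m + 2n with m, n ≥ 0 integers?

7

gcd(3, 2) = 1  (3 = 1*2 + 1, 2 = 2*1).
Back-substituting, 3*(1) + 2*(-1) = 1.
Scale by 43: one solution is (43, -43). Reduce m mod 2: (1, 20).
General: m = 1 + 2t, n = 20 - 3t.
m ≥ 0 ⇒ t ≥ 0; n ≥ 0 ⇒ t ≤ 6. So t ∈ [0, 6]: 7 solutions.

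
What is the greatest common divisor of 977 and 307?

1

gcd(977, 307) = 1  (977 = 3·307 + 56, 307 = 5·56 + 27, 56 = 2·27 + 2, 27 = 13·2 + 1, 2 = 2·1).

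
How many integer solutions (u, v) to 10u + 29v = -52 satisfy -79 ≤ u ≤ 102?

gcd(29, 10) = 1  (29 = 2×10 + 9, 10 = 1×9 + 1, 9 = 9×1).
Back-substituting, 10×(3) + 29×(-1) = 1.
Scale by -52: particular solution (-156, 52); reduce u mod 29: (18, -8).
General solution: u = 18 + 29t, v = -8 - 10t for integer t.
-79 ≤ 18 + 29t ≤ 102 gives t ∈ [-3, 2], which is 6 values.

6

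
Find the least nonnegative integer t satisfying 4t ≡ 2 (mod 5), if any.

gcd(5, 4):
  5 = 1×4 + 1
  4 = 4×1
so gcd(5, 4) = 1.
1 divides 2, so solutions exist.
Back-substitute for Bézout coefficients:
  1 = 5 - 1×4
  ... = 4×(-1) + 5×(1)
So 4×(-1) ≡ 1 (mod 5); multiply by 2: t ≡ -2 (mod 5).
Smallest nonnegative: t = -2 mod 5 = 3.

3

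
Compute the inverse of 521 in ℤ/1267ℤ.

gcd(1267, 521) = 1.
By Bézout, 521·(-107) + 1267·(44) = 1.
So 521·-107 ≡ 1 (mod 1267), and -107 mod 1267 = 1160.

1160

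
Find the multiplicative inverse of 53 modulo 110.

27

gcd(110, 53) = 1  (110 = 2*53 + 4, 53 = 13*4 + 1, 4 = 4*1).
Back-substituting, 53*(27) + 110*(-13) = 1.
So 53*27 ≡ 1 (mod 110), and 27 mod 110 = 27.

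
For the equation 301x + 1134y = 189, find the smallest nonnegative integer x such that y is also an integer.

gcd(1134, 301) = 7  (1134 = 3×301 + 231, 301 = 1×231 + 70, 231 = 3×70 + 21, 70 = 3×21 + 7, 21 = 3×7).
7 divides 189, so solutions exist.
Back-substituting, 301×(49) + 1134×(-13) = 7.
Scale by 189/7 = 27: (x₀, y₀) = (1323, -351).
General solution: x = 1323 + 162t, y = -351 - 43t for integer t.
x ≥ 0: smallest is 1323 mod 162 = 27 (at t = -8), with y = -7.

27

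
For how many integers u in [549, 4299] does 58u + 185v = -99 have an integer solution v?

21

gcd(185, 58) = 1  (185 = 3*58 + 11, 58 = 5*11 + 3, 11 = 3*3 + 2, 3 = 1*2 + 1, 2 = 2*1).
Back-substituting, 58*(67) + 185*(-21) = 1.
Scale by -99: particular solution (-6633, 2079); reduce u mod 185: (27, -9).
General solution: u = 27 + 185t, v = -9 - 58t for integer t.
549 ≤ 27 + 185t ≤ 4299 gives t ∈ [3, 23], which is 21 values.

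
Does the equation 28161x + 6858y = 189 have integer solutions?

gcd(28161, 6858):
  28161 = 4*6858 + 729
  6858 = 9*729 + 297
  729 = 2*297 + 135
  297 = 2*135 + 27
  135 = 5*27
so gcd(28161, 6858) = 27.
27 divides 189, so integer solutions exist.

yes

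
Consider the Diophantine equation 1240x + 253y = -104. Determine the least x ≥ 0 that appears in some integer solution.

gcd(1240, 253) = 1  (1240 = 4×253 + 228, 253 = 1×228 + 25, 228 = 9×25 + 3, 25 = 8×3 + 1, 3 = 3×1).
1 divides -104, so solutions exist.
Back-substituting, 1240×(-81) + 253×(397) = 1.
Scale by -104/1 = -104: (x₀, y₀) = (8424, -41288).
General solution: x = 8424 + 253t, y = -41288 - 1240t for integer t.
x ≥ 0: smallest is 8424 mod 253 = 75 (at t = -33), with y = -368.

75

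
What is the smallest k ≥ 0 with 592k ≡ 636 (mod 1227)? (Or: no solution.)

855

gcd(1227, 592) = 1.
1 divides 636, so solutions exist.
By Bézout, 592×(-371) + 1227×(179) = 1.
So 592×(-371) ≡ 1 (mod 1227); multiply by 636: k ≡ -235956 (mod 1227).
Smallest nonnegative: k = -235956 mod 1227 = 855.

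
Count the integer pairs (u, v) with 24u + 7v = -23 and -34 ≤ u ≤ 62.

14

gcd(24, 7):
  24 = 3·7 + 3
  7 = 2·3 + 1
  3 = 3·1
so gcd(24, 7) = 1.
Back-substitute for Bézout coefficients:
  1 = 7 - 2·3
  ... = 24·(-2) + 7·(7)
Scale by -23: particular solution (46, -161); reduce u mod 7: (4, -17).
General solution: u = 4 + 7t, v = -17 - 24t for integer t.
-34 ≤ 4 + 7t ≤ 62 gives t ∈ [-5, 8], which is 14 values.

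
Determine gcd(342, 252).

gcd(342, 252) = 18  (342 = 1*252 + 90, 252 = 2*90 + 72, 90 = 1*72 + 18, 72 = 4*18).

18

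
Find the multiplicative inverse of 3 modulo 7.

gcd(7, 3) = 1  (7 = 2*3 + 1, 3 = 3*1).
Back-substituting, 3*(-2) + 7*(1) = 1.
So 3*-2 ≡ 1 (mod 7), and -2 mod 7 = 5.

5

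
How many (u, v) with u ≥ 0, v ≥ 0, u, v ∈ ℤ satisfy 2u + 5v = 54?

6

gcd(5, 2):
  5 = 2·2 + 1
  2 = 2·1
so gcd(5, 2) = 1.
Back-substitute for Bézout coefficients:
  1 = 5 - 2·2
  ... = 2·(-2) + 5·(1)
Scale by 54: one solution is (-108, 54). Reduce u mod 5: (2, 10).
General: u = 2 + 5t, v = 10 - 2t.
u ≥ 0 ⇒ t ≥ 0; v ≥ 0 ⇒ t ≤ 5. So t ∈ [0, 5]: 6 solutions.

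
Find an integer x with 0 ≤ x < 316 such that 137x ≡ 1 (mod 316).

173

gcd(316, 137) = 1  (316 = 2×137 + 42, 137 = 3×42 + 11, 42 = 3×11 + 9, 11 = 1×9 + 2, 9 = 4×2 + 1, 2 = 2×1).
Back-substituting, 137×(-143) + 316×(62) = 1.
So 137×-143 ≡ 1 (mod 316), and -143 mod 316 = 173.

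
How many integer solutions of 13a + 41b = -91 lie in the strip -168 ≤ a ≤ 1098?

gcd(41, 13):
  41 = 3·13 + 2
  13 = 6·2 + 1
  2 = 2·1
so gcd(41, 13) = 1.
Back-substitute for Bézout coefficients:
  1 = 13 - 6·2
  ... = 13·(19) + 41·(-6)
Scale by -91: particular solution (-1729, 546); reduce a mod 41: (34, -13).
General solution: a = 34 + 41t, b = -13 - 13t for integer t.
-168 ≤ 34 + 41t ≤ 1098 gives t ∈ [-4, 25], which is 30 values.

30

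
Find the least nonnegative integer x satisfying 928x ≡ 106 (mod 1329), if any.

gcd(1329, 928) = 1  (1329 = 1×928 + 401, 928 = 2×401 + 126, 401 = 3×126 + 23, 126 = 5×23 + 11, 23 = 2×11 + 1, 11 = 11×1).
1 divides 106, so solutions exist.
Back-substituting, 928×(-116) + 1329×(81) = 1.
So 928×(-116) ≡ 1 (mod 1329); multiply by 106: x ≡ -12296 (mod 1329).
Smallest nonnegative: x = -12296 mod 1329 = 994.

994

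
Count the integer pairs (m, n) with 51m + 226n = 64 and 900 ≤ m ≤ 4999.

gcd(226, 51) = 1.
By Bézout, 51·(-31) + 226·(7) = 1.
Particular solution: (50, -11).
General solution: m = 50 + 226t, n = -11 - 51t for integer t.
900 ≤ 50 + 226t ≤ 4999 gives t ∈ [4, 21], which is 18 values.

18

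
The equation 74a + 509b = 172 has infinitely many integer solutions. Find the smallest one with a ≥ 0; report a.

gcd(509, 74):
  509 = 6×74 + 65
  74 = 1×65 + 9
  65 = 7×9 + 2
  9 = 4×2 + 1
  2 = 2×1
so gcd(509, 74) = 1.
1 divides 172, so solutions exist.
Back-substitute for Bézout coefficients:
  1 = 9 - 4×2
  ... = 74×(227) + 509×(-33)
Scale by 172/1 = 172: (a₀, b₀) = (39044, -5676).
General solution: a = 39044 + 509t, b = -5676 - 74t for integer t.
a ≥ 0: smallest is 39044 mod 509 = 360 (at t = -76), with b = -52.

360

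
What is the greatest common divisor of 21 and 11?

gcd(21, 11):
  21 = 1*11 + 10
  11 = 1*10 + 1
  10 = 10*1
so gcd(21, 11) = 1.

1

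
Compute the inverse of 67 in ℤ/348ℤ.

187

gcd(348, 67) = 1.
By Bézout, 67×(-161) + 348×(31) = 1.
So 67×-161 ≡ 1 (mod 348), and -161 mod 348 = 187.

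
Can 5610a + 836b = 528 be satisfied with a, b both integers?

gcd(5610, 836) = 22  (5610 = 6*836 + 594, 836 = 1*594 + 242, 594 = 2*242 + 110, 242 = 2*110 + 22, 110 = 5*22).
22 divides 528, so integer solutions exist.

yes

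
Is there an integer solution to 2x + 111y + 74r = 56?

yes

gcd(111, 2):
  111 = 55·2 + 1
  2 = 2·1
so gcd(111, 2) = 1.
gcd(1, 74) = 1.
1 divides 56, so integer solutions exist.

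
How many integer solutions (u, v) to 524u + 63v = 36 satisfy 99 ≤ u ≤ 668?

gcd(524, 63) = 1.
By Bézout, 524×(-22) + 63×(183) = 1.
Particular solution: (27, -224).
General solution: u = 27 + 63t, v = -224 - 524t for integer t.
99 ≤ 27 + 63t ≤ 668 gives t ∈ [2, 10], which is 9 values.

9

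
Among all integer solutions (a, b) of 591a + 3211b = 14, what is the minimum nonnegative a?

1831

gcd(3211, 591):
  3211 = 5·591 + 256
  591 = 2·256 + 79
  256 = 3·79 + 19
  79 = 4·19 + 3
  19 = 6·3 + 1
  3 = 3·1
so gcd(3211, 591) = 1.
1 divides 14, so solutions exist.
Back-substitute for Bézout coefficients:
  1 = 19 - 6·3
  ... = 591·(-1016) + 3211·(187)
Scale by 14/1 = 14: (a₀, b₀) = (-14224, 2618).
General solution: a = -14224 + 3211t, b = 2618 - 591t for integer t.
a ≥ 0: smallest is -14224 mod 3211 = 1831 (at t = 5), with b = -337.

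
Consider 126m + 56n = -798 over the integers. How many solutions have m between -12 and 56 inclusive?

gcd(126, 56) = 14.
By Bézout, 126×(1) + 56×(-2) = 14.
Particular solution: (3, -21).
General solution: m = 3 + 4t, n = -21 - 9t for integer t.
-12 ≤ 3 + 4t ≤ 56 gives t ∈ [-3, 13], which is 17 values.

17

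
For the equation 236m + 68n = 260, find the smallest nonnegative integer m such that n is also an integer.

gcd(236, 68):
  236 = 3×68 + 32
  68 = 2×32 + 4
  32 = 8×4
so gcd(236, 68) = 4.
4 divides 260, so solutions exist.
Back-substitute for Bézout coefficients:
  4 = 68 - 2×32
  ... = 236×(-2) + 68×(7)
Scale by 260/4 = 65: (m₀, n₀) = (-130, 455).
General solution: m = -130 + 17t, n = 455 - 59t for integer t.
m ≥ 0: smallest is -130 mod 17 = 6 (at t = 8), with n = -17.

6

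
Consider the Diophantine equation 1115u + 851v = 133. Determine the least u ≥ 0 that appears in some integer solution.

700

gcd(1115, 851):
  1115 = 1*851 + 264
  851 = 3*264 + 59
  264 = 4*59 + 28
  59 = 2*28 + 3
  28 = 9*3 + 1
  3 = 3*1
so gcd(1115, 851) = 1.
1 divides 133, so solutions exist.
Back-substitute for Bézout coefficients:
  1 = 28 - 9*3
  ... = 1115*(274) + 851*(-359)
Scale by 133/1 = 133: (u₀, v₀) = (36442, -47747).
General solution: u = 36442 + 851t, v = -47747 - 1115t for integer t.
u ≥ 0: smallest is 36442 mod 851 = 700 (at t = -42), with v = -917.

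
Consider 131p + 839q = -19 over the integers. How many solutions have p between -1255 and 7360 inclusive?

10

gcd(839, 131) = 1  (839 = 6×131 + 53, 131 = 2×53 + 25, 53 = 2×25 + 3, 25 = 8×3 + 1, 3 = 3×1).
Back-substituting, 131×(269) + 839×(-42) = 1.
Scale by -19: particular solution (-5111, 798); reduce p mod 839: (762, -119).
General solution: p = 762 + 839t, q = -119 - 131t for integer t.
-1255 ≤ 762 + 839t ≤ 7360 gives t ∈ [-2, 7], which is 10 values.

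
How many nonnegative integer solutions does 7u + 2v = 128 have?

gcd(7, 2) = 1  (7 = 3*2 + 1, 2 = 2*1).
Back-substituting, 7*(1) + 2*(-3) = 1.
Scale by 128: one solution is (128, -384). Reduce u mod 2: (0, 64).
General: u = 0 + 2t, v = 64 - 7t.
u ≥ 0 ⇒ t ≥ 0; v ≥ 0 ⇒ t ≤ 9. So t ∈ [0, 9]: 10 solutions.

10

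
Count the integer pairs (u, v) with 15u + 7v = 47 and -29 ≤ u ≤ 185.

30

gcd(15, 7) = 1.
By Bézout, 15×(1) + 7×(-2) = 1.
Particular solution: (5, -4).
General solution: u = 5 + 7t, v = -4 - 15t for integer t.
-29 ≤ 5 + 7t ≤ 185 gives t ∈ [-4, 25], which is 30 values.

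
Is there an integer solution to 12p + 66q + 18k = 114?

gcd(66, 12) = 6  (66 = 5*12 + 6, 12 = 2*6).
gcd(6, 18) = 6.
6 divides 114, so integer solutions exist.

yes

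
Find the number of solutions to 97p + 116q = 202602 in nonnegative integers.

18

gcd(116, 97) = 1.
By Bézout, 97·(-55) + 116·(46) = 1.
One solution: (82, 1678).
General: p = 82 + 116t, q = 1678 - 97t.
p ≥ 0 ⇒ t ≥ 0; q ≥ 0 ⇒ t ≤ 17. So t ∈ [0, 17]: 18 solutions.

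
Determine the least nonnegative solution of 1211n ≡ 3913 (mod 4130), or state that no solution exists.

583

gcd(4130, 1211) = 7  (4130 = 3·1211 + 497, 1211 = 2·497 + 217, 497 = 2·217 + 63, 217 = 3·63 + 28, 63 = 2·28 + 7, 28 = 4·7).
7 divides 3913, so solutions exist.
Back-substituting, 1211·(-133) + 4130·(39) = 7.
So 1211·(-133) ≡ 7 (mod 4130); multiply by 559: n ≡ -74347 (mod 590).
Smallest nonnegative: n = -74347 mod 590 = 583.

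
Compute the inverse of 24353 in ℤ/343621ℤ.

262686

gcd(343621, 24353) = 1.
By Bézout, 24353×(-80935) + 343621×(5736) = 1.
So 24353×-80935 ≡ 1 (mod 343621), and -80935 mod 343621 = 262686.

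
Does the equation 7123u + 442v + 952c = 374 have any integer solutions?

gcd(7123, 442) = 17  (7123 = 16*442 + 51, 442 = 8*51 + 34, 51 = 1*34 + 17, 34 = 2*17).
gcd(17, 952) = 17.
17 divides 374, so integer solutions exist.

yes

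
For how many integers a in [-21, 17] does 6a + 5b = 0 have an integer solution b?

gcd(6, 5) = 1  (6 = 1×5 + 1, 5 = 5×1).
Back-substituting, 6×(1) + 5×(-1) = 1.
Scale by 0: particular solution (0, 0); reduce a mod 5: (0, 0).
General solution: a = 0 + 5t, b = 0 - 6t for integer t.
-21 ≤ 0 + 5t ≤ 17 gives t ∈ [-4, 3], which is 8 values.

8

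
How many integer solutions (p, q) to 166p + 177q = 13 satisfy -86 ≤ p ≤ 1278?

gcd(177, 166) = 1  (177 = 1×166 + 11, 166 = 15×11 + 1, 11 = 11×1).
Back-substituting, 166×(16) + 177×(-15) = 1.
Scale by 13: particular solution (208, -195); reduce p mod 177: (31, -29).
General solution: p = 31 + 177t, q = -29 - 166t for integer t.
-86 ≤ 31 + 177t ≤ 1278 gives t ∈ [0, 7], which is 8 values.

8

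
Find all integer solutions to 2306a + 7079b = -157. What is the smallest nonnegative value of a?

gcd(7079, 2306) = 1  (7079 = 3×2306 + 161, 2306 = 14×161 + 52, 161 = 3×52 + 5, 52 = 10×5 + 2, 5 = 2×2 + 1, 2 = 2×1).
1 divides -157, so solutions exist.
Back-substituting, 2306×(-2858) + 7079×(931) = 1.
Scale by -157/1 = -157: (a₀, b₀) = (448706, -146167).
General solution: a = 448706 + 7079t, b = -146167 - 2306t for integer t.
a ≥ 0: smallest is 448706 mod 7079 = 2729 (at t = -63), with b = -889.

2729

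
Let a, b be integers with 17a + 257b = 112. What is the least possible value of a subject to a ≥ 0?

gcd(257, 17) = 1  (257 = 15×17 + 2, 17 = 8×2 + 1, 2 = 2×1).
1 divides 112, so solutions exist.
Back-substituting, 17×(121) + 257×(-8) = 1.
Scale by 112/1 = 112: (a₀, b₀) = (13552, -896).
General solution: a = 13552 + 257t, b = -896 - 17t for integer t.
a ≥ 0: smallest is 13552 mod 257 = 188 (at t = -52), with b = -12.

188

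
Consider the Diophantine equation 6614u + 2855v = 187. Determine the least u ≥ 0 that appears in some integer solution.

1753

gcd(6614, 2855) = 1.
1 divides 187, so solutions exist.
By Bézout, 6614·(559) + 2855·(-1295) = 1.
Scale by 187/1 = 187: (u₀, v₀) = (104533, -242165).
General solution: u = 104533 + 2855t, v = -242165 - 6614t for integer t.
u ≥ 0: smallest is 104533 mod 2855 = 1753 (at t = -36), with v = -4061.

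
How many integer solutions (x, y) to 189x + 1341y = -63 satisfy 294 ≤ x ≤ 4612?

gcd(1341, 189) = 9  (1341 = 7×189 + 18, 189 = 10×18 + 9, 18 = 2×9).
Back-substituting, 189×(71) + 1341×(-10) = 9.
Scale by -7: particular solution (-497, 70); reduce x mod 149: (99, -14).
General solution: x = 99 + 149t, y = -14 - 21t for integer t.
294 ≤ 99 + 149t ≤ 4612 gives t ∈ [2, 30], which is 29 values.

29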